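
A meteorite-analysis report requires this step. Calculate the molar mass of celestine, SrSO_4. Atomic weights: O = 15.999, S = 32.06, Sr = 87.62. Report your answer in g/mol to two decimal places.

M = 1(87.62) + 1(32.06) + 4(15.999)

183.68 g/mol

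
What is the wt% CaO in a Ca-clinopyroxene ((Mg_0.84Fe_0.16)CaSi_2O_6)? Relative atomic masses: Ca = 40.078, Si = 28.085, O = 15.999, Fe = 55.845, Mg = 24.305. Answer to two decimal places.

M((Mg_0.84Fe_0.16)CaSi_2O_6) = 221.593 g/mol; M(CaO) = 56.077 g/mol.
Moles CaO per formula unit = 1 Ca ÷ 1 = 1.0000.
CaO fraction = (1.0000 × 56.077) / 221.593 = 56.077/221.593 = 0.2531.

25.31 wt%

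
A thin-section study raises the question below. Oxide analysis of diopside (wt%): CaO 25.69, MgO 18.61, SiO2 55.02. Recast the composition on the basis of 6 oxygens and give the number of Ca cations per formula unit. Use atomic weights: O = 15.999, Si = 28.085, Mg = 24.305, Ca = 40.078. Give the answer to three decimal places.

CaO (M=56.077): mol = 0.45812; Ca = 0.45812, O = 0.45812.
MgO (M=40.304): mol = 0.46174; Mg = 0.46174, O = 0.46174.
SiO2 (M=60.083): mol = 0.91573; Si = 0.91573, O = 1.83146.
ΣO = 2.75132; factor = 6/ΣO = 2.18077.
Ca apfu = 0.45812 × 2.18077 = 0.999.

0.999 Ca apfu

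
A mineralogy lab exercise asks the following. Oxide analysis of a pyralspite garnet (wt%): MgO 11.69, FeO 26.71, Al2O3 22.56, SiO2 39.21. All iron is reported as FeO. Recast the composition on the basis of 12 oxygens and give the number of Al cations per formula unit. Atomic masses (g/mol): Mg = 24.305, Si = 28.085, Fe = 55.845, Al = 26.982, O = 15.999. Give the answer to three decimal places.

2.018 Al apfu

MgO: 11.69/40.304 = 0.29005 mol → 0.29005 mol Mg, 0.29005 mol O.
FeO: 26.71/71.844 = 0.37178 mol → 0.37178 mol Fe, 0.37178 mol O.
Al2O3: 22.56/101.961 = 0.22126 mol → 0.44252 mol Al, 0.66378 mol O.
SiO2: 39.21/60.083 = 0.65260 mol → 0.65260 mol Si, 1.30520 mol O.
Total oxygen = 2.63081 mol. Normalization factor = 12/2.63081 = 4.56133.
Al per 12 O = 0.44252 × 4.56133 = 2.018.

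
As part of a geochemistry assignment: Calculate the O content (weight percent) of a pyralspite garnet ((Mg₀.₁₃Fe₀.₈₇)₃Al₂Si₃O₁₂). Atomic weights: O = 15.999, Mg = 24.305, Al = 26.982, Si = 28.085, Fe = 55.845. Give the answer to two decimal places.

Molar mass of (Mg₀.₁₃Fe₀.₈₇)₃Al₂Si₃O₁₂: 0.39×24.305 + 2.61×55.845 + 2×26.982 + 3×28.085 + 12×15.999 = 485.441 g/mol.
Mass of O per formula unit: 12 × 15.999 = 191.988 g.
Weight fraction O = 191.988 / 485.441 = 0.3955.

39.55 weight percent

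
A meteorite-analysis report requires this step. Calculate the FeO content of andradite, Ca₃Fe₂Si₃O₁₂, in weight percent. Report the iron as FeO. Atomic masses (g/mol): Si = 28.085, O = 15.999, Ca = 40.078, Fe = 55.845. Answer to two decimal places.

Formula mass = 508.167 g/mol.
2 Fe → 2.0000 mol FeO per formula unit; M(FeO) = 71.844, so FeO mass = 143.688 g.
143.688/508.167 × 100 = 28.28 wt%.

28.28 wt%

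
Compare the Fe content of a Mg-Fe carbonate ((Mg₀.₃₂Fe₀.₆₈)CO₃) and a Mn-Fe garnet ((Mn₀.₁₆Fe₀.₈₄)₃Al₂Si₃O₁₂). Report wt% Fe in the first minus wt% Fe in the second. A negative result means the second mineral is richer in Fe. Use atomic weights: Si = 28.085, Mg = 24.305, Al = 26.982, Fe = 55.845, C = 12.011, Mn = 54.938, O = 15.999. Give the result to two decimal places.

7.61 percentage points

Fe in (Mg₀.₃₂Fe₀.₆₈)CO₃: molar mass 105.760 g/mol; 0.68×55.845 = 37.975 g → 35.91 wt%.
Fe in (Mn₀.₁₆Fe₀.₈₄)₃Al₂Si₃O₁₂: molar mass 497.307 g/mol; 2.52×55.845 = 140.729 g → 28.30 wt%.
Difference = 35.91 − 28.30 = 7.61 percentage points.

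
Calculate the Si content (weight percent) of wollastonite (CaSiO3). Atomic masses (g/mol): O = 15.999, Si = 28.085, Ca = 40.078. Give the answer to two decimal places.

Formula mass = 1×40.078 + 1×28.085 + 3×15.999 = 116.160 g/mol, of which 28.085 g is Si.
So Si makes up 28.085/116.160 = 0.2418 of the mass, i.e. 24.18%.

24.18 weight percent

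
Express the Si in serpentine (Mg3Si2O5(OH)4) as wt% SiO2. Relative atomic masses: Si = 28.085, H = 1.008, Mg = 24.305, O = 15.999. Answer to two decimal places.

43.36 wt%

Molar mass of Mg3Si2O5(OH)4 = 3*24.305 + 2*28.085 + 9*15.999 + 4*1.008 = 277.108 g/mol.
Each formula unit contains 2 Si, equivalent to 2/1 = 2.0000 mol SiO2.
M(SiO2) = 1×28.085 + 2×15.999 = 60.083 g/mol.
Mass of SiO2 per formula unit = 2.0000 × 60.083 = 120.166 g.
SiO2 wt% = 120.166 / 277.108 × 100 = 43.36%.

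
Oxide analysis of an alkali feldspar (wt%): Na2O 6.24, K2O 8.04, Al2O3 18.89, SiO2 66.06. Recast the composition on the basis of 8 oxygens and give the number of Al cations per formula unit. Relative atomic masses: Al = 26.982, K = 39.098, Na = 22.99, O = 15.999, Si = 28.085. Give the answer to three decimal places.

Na2O: 6.24/61.979 = 0.10068 mol → 0.20136 mol Na, 0.10068 mol O.
K2O: 8.04/94.195 = 0.08535 mol → 0.17070 mol K, 0.08535 mol O.
Al2O3: 18.89/101.961 = 0.18527 mol → 0.37054 mol Al, 0.55581 mol O.
SiO2: 66.06/60.083 = 1.09948 mol → 1.09948 mol Si, 2.19896 mol O.
Total oxygen = 2.94080 mol. Normalization factor = 8/2.94080 = 2.72035.
Al per 8 O = 0.37054 × 2.72035 = 1.008.

1.008 Al apfu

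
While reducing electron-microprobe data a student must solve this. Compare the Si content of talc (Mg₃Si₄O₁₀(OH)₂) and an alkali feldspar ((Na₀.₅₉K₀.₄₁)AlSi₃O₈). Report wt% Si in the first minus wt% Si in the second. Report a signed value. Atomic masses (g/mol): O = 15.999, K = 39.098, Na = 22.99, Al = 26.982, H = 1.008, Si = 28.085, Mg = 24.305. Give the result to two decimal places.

-1.72 percentage points

Si in Mg₃Si₄O₁₀(OH)₂: molar mass 379.259 g/mol; 4×28.085 = 112.340 g → 29.62 wt%.
Si in (Na₀.₅₉K₀.₄₁)AlSi₃O₈: molar mass 268.823 g/mol; 3×28.085 = 84.255 g → 31.34 wt%.
Difference = 29.62 − 31.34 = -1.72 percentage points.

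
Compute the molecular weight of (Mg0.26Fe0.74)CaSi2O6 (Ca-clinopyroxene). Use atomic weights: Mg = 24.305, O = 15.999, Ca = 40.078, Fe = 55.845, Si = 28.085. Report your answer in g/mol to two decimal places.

239.89 g/mol

The formula mass is the sum 0.26·24.305 + 0.74·55.845 + 1·40.078 + 2·28.085 + 6·15.999.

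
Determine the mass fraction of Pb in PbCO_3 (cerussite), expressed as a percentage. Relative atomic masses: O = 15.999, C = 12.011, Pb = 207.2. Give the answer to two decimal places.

77.54 wt%

Formula mass = 1·207.2 + 1·12.011 + 3·15.999 = 267.208 g/mol, of which 207.200 g is Pb.
So Pb makes up 207.200/267.208 = 0.7754 of the mass, i.e. 77.54%.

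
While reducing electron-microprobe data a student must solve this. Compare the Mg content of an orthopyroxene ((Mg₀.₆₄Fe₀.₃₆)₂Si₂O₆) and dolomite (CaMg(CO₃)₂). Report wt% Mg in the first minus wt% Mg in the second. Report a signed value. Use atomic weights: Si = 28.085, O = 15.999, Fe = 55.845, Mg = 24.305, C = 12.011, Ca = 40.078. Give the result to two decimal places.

0.74 percentage points

First mineral: 31.110 g Mg in 223.483 g formula = 13.92 wt% Mg.
Second mineral: 24.305 g Mg in 184.399 g formula = 13.18 wt% Mg.
13.92% − 13.18% gives a difference of 0.74 percentage points.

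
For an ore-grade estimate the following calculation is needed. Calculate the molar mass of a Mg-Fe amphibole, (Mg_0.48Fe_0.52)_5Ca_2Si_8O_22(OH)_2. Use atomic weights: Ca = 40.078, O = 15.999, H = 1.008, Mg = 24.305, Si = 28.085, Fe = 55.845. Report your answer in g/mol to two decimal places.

894.36 g/mol

M = 2.40×24.305 + 2.60×55.845 + 2×40.078 + 8×28.085 + 24×15.999 + 2×1.008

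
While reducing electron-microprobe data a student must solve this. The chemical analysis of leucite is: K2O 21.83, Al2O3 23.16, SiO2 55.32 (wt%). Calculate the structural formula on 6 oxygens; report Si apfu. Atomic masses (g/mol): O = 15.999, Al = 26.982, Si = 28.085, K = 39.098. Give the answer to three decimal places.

2.005 Si apfu

21.83 wt% K2O ÷ 94.195 g/mol = 0.23175 mol, giving 0.46350 K and 0.23175 O.
23.16 wt% Al2O3 ÷ 101.961 g/mol = 0.22715 mol, giving 0.45430 Al and 0.68145 O.
55.32 wt% SiO2 ÷ 60.083 g/mol = 0.92073 mol, giving 0.92073 Si and 1.84146 O.
Oxygen sums to 2.75466; scaling by 6/2.75466 = 2.17813 puts the formula on 6 O.
Si: 0.92073 × 2.17813 = 2.005 atoms per formula unit.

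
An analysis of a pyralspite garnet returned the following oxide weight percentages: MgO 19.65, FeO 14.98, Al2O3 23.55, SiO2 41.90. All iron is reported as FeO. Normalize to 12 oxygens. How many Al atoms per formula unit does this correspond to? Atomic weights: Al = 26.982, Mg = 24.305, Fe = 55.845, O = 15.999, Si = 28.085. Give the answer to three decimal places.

MgO (M=40.304): mol = 0.48754; Mg = 0.48754, O = 0.48754.
FeO (M=71.844): mol = 0.20851; Fe = 0.20851, O = 0.20851.
Al2O3 (M=101.961): mol = 0.23097; Al = 0.46194, O = 0.69291.
SiO2 (M=60.083): mol = 0.69737; Si = 0.69737, O = 1.39474.
ΣO = 2.78370; factor = 12/ΣO = 4.31081.
Al apfu = 0.46194 × 4.31081 = 1.991.

1.991 Al apfu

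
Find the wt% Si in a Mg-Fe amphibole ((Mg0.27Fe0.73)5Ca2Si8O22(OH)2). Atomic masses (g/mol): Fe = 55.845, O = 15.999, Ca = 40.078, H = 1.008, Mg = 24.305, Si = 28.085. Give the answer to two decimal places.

24.22 weight percent

Formula mass = 1.35·24.305 + 3.65·55.845 + 2·40.078 + 8·28.085 + 24·15.999 + 2·1.008 = 927.474 g/mol, of which 224.680 g is Si.
So Si makes up 224.680/927.474 = 0.2422 of the mass, i.e. 24.22%.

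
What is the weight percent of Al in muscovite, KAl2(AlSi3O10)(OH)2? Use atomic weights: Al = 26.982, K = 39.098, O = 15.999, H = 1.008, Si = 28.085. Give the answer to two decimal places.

20.32 weight percent

Molar mass of KAl2(AlSi3O10)(OH)2: 1×39.098 + 3×26.982 + 3×28.085 + 12×15.999 + 2×1.008 = 398.303 g/mol.
Mass of Al per formula unit: 3 × 26.982 = 80.946 g.
Weight fraction Al = 80.946 / 398.303 = 0.2032.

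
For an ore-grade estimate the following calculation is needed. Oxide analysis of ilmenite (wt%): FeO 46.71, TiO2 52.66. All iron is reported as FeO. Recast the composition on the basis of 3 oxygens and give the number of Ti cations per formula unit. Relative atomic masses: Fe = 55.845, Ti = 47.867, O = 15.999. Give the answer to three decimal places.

FeO: 46.71/71.844 = 0.65016 mol → 0.65016 mol Fe, 0.65016 mol O.
TiO2: 52.66/79.865 = 0.65936 mol → 0.65936 mol Ti, 1.31872 mol O.
Total oxygen = 1.96888 mol. Normalization factor = 3/1.96888 = 1.52371.
Ti per 3 O = 0.65936 × 1.52371 = 1.005.

1.005 Ti apfu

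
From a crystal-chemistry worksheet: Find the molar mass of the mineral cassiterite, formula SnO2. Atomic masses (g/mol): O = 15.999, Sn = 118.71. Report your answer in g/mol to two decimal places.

150.71 g/mol

The formula mass is the sum 1*118.71 + 2*15.999.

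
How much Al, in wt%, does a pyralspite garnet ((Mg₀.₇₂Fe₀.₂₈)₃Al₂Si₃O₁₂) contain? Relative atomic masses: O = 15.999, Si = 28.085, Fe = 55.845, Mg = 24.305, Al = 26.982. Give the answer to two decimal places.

Molar mass of (Mg₀.₇₂Fe₀.₂₈)₃Al₂Si₃O₁₂: 2.16*24.305 + 0.84*55.845 + 2*26.982 + 3*28.085 + 12*15.999 = 429.616 g/mol.
Mass of Al per formula unit: 2 × 26.982 = 53.964 g.
Weight fraction Al = 53.964 / 429.616 = 0.1256.

12.56 wt%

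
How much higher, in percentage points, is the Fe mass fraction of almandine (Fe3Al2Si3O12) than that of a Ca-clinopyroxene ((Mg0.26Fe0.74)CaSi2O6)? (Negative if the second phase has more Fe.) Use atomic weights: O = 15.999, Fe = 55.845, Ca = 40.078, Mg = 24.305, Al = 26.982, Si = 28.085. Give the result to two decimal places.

M(Fe3Al2Si3O12) = 497.742 g/mol, so wt% Fe = 167.535/497.742 × 100 = 33.66%.
M((Mg0.26Fe0.74)CaSi2O6) = 239.887 g/mol, so wt% Fe = 41.325/239.887 × 100 = 17.23%.
33.66 − 17.23 = 16.43 pp.

16.43 percentage points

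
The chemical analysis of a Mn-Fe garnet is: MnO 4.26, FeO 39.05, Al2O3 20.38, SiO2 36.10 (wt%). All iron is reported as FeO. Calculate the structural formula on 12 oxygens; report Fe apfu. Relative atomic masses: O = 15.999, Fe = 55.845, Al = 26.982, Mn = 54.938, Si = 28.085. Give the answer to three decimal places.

2.712 Fe apfu

MnO (M=70.937): mol = 0.06005; Mn = 0.06005, O = 0.06005.
FeO (M=71.844): mol = 0.54354; Fe = 0.54354, O = 0.54354.
Al2O3 (M=101.961): mol = 0.19988; Al = 0.39976, O = 0.59964.
SiO2 (M=60.083): mol = 0.60084; Si = 0.60084, O = 1.20168.
ΣO = 2.40491; factor = 12/ΣO = 4.98979.
Fe apfu = 0.54354 × 4.98979 = 2.712.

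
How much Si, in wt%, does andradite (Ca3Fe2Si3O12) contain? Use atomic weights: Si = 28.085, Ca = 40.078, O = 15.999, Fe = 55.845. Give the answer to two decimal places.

16.58 wt%

Formula mass = 3·40.078 + 2·55.845 + 3·28.085 + 12·15.999 = 508.167 g/mol, of which 84.255 g is Si.
So Si makes up 84.255/508.167 = 0.1658 of the mass, i.e. 16.58%.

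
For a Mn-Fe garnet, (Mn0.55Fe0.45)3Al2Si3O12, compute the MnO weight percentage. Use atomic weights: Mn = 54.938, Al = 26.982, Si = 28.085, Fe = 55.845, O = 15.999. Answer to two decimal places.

Formula mass = 496.245 g/mol.
1.65 Mn → 1.6500 mol MnO per formula unit; M(MnO) = 70.937, so MnO mass = 117.046 g.
117.046/496.245 × 100 = 23.59 wt%.

23.59 wt%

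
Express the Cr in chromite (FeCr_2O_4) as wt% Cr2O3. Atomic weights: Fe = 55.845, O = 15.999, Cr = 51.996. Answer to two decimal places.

67.90 wt%

Molar mass of FeCr_2O_4 = 1×55.845 + 2×51.996 + 4×15.999 = 223.833 g/mol.
Each formula unit contains 2 Cr, equivalent to 2/2 = 1.0000 mol Cr2O3.
M(Cr2O3) = 2×51.996 + 3×15.999 = 151.989 g/mol.
Mass of Cr2O3 per formula unit = 1.0000 × 151.989 = 151.989 g.
Cr2O3 wt% = 151.989 / 223.833 × 100 = 67.90%.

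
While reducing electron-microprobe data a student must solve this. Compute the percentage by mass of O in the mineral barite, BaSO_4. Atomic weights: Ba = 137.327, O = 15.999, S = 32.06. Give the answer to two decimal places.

Molar mass of BaSO_4: 1×137.327 + 1×32.06 + 4×15.999 = 233.383 g/mol.
Mass of O per formula unit: 4 × 15.999 = 63.996 g.
Weight fraction O = 63.996 / 233.383 = 0.2742.

27.42 weight percent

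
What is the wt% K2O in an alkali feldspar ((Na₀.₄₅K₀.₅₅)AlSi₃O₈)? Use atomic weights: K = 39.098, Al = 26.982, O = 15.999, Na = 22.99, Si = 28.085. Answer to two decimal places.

9.56 wt%

M((Na₀.₄₅K₀.₅₅)AlSi₃O₈) = 271.078 g/mol; M(K2O) = 94.195 g/mol.
Moles K2O per formula unit = 0.55 K ÷ 2 = 0.2750.
K2O fraction = (0.2750 × 94.195) / 271.078 = 25.904/271.078 = 0.0956.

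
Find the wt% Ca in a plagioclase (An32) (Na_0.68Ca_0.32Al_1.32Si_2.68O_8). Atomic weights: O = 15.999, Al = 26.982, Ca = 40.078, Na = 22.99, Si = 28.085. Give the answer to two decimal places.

Formula mass = 0.68·22.99 + 0.32·40.078 + 1.32·26.982 + 2.68·28.085 + 8·15.999 = 267.334 g/mol, of which 12.825 g is Ca.
So Ca makes up 12.825/267.334 = 0.0480 of the mass, i.e. 4.80%.

4.80 weight percent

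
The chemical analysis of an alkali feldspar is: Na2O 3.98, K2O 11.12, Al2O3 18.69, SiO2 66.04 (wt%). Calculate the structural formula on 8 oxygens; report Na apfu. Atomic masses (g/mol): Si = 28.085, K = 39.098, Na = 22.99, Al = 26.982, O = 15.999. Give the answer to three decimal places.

Na2O (M=61.979): mol = 0.06422; Na = 0.12844, O = 0.06422.
K2O (M=94.195): mol = 0.11805; K = 0.23610, O = 0.11805.
Al2O3 (M=101.961): mol = 0.18331; Al = 0.36662, O = 0.54993.
SiO2 (M=60.083): mol = 1.09915; Si = 1.09915, O = 2.19830.
ΣO = 2.93050; factor = 8/ΣO = 2.72991.
Na apfu = 0.12844 × 2.72991 = 0.351.

0.351 Na apfu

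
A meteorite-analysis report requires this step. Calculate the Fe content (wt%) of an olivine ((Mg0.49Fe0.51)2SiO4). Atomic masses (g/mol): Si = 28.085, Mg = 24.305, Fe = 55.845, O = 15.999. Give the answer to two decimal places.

Formula mass = 0.98×24.305 + 1.02×55.845 + 1×28.085 + 4×15.999 = 172.862 g/mol, of which 56.962 g is Fe.
So Fe makes up 56.962/172.862 = 0.3295 of the mass, i.e. 32.95%.

32.95 wt%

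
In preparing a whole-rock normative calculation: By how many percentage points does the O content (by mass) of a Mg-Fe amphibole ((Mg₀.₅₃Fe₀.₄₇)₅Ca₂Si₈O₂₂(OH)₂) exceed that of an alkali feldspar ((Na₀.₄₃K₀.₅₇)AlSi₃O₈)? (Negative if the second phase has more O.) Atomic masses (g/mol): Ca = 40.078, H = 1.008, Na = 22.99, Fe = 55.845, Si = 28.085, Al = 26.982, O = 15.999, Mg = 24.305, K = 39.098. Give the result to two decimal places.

O in (Mg₀.₅₃Fe₀.₄₇)₅Ca₂Si₈O₂₂(OH)₂: molar mass 886.472 g/mol; 24×15.999 = 383.976 g → 43.32 wt%.
O in (Na₀.₄₃K₀.₅₇)AlSi₃O₈: molar mass 271.401 g/mol; 8×15.999 = 127.992 g → 47.16 wt%.
Difference = 43.32 − 47.16 = -3.84 percentage points.

-3.84 percentage points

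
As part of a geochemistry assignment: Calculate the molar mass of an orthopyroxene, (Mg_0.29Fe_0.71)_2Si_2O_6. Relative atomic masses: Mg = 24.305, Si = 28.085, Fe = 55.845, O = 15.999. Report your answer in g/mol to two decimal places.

245.56 g/mol

M = 0.58*24.305 + 1.42*55.845 + 2*28.085 + 6*15.999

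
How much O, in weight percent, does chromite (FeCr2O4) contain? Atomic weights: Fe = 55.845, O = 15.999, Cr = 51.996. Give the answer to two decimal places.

28.59 weight percent

Molar mass of FeCr2O4: 1*55.845 + 2*51.996 + 4*15.999 = 223.833 g/mol.
Mass of O per formula unit: 4 × 15.999 = 63.996 g.
Weight fraction O = 63.996 / 223.833 = 0.2859.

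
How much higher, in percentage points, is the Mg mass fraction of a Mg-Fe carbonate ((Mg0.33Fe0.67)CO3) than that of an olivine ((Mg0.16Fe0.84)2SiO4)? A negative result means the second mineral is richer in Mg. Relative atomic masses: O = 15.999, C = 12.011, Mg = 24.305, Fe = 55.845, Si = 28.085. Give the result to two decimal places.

3.59 percentage points

M((Mg0.33Fe0.67)CO3) = 105.445 g/mol, so wt% Mg = 8.021/105.445 × 100 = 7.61%.
M((Mg0.16Fe0.84)2SiO4) = 193.678 g/mol, so wt% Mg = 7.778/193.678 × 100 = 4.02%.
7.61 − 4.02 = 3.59 pp.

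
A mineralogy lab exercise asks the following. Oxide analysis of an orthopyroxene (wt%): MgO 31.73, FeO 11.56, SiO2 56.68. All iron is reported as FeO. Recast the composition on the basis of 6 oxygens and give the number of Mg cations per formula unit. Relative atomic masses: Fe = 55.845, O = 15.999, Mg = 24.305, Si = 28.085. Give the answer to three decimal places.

1.666 Mg apfu

MgO (M=40.304): mol = 0.78727; Mg = 0.78727, O = 0.78727.
FeO (M=71.844): mol = 0.16090; Fe = 0.16090, O = 0.16090.
SiO2 (M=60.083): mol = 0.94336; Si = 0.94336, O = 1.88672.
ΣO = 2.83489; factor = 6/ΣO = 2.11648.
Mg apfu = 0.78727 × 2.11648 = 1.666.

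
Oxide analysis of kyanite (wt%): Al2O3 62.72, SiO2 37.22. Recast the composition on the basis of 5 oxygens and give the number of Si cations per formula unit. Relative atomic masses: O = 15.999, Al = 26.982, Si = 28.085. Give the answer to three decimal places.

1.004 Si apfu

62.72 wt% Al2O3 ÷ 101.961 g/mol = 0.61514 mol, giving 1.23028 Al and 1.84542 O.
37.22 wt% SiO2 ÷ 60.083 g/mol = 0.61948 mol, giving 0.61948 Si and 1.23896 O.
Oxygen sums to 3.08438; scaling by 5/3.08438 = 1.62107 puts the formula on 5 O.
Si: 0.61948 × 1.62107 = 1.004 atoms per formula unit.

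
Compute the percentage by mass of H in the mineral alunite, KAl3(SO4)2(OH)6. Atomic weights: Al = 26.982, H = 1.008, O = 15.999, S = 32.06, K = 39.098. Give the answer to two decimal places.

M(KAl3(SO4)2(OH)6) = 414.198 g/mol.
H contributes 6 × 1.008 = 6.048 g per mole.
6.048/414.198 = 0.0146 → 1.46%.

1.46 wt%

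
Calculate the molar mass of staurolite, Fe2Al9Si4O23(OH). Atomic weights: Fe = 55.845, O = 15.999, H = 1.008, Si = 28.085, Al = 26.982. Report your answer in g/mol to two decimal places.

The formula mass is the sum 2·55.845 + 9·26.982 + 4·28.085 + 24·15.999 + 1·1.008.

851.85 g/mol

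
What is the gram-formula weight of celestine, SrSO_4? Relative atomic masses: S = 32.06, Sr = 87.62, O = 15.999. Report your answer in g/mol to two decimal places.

The formula mass is the sum 1×87.62 + 1×32.06 + 4×15.999.

183.68 g/mol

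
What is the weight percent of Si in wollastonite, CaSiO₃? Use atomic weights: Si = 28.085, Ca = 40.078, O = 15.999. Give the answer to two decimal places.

Formula mass = 1*40.078 + 1*28.085 + 3*15.999 = 116.160 g/mol, of which 28.085 g is Si.
So Si makes up 28.085/116.160 = 0.2418 of the mass, i.e. 24.18%.

24.18 weight percent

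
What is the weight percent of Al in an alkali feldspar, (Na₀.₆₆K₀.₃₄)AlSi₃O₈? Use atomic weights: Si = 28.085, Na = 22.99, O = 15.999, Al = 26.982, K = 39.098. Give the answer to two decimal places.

Formula mass = 0.66×22.99 + 0.34×39.098 + 1×26.982 + 3×28.085 + 8×15.999 = 267.696 g/mol, of which 26.982 g is Al.
So Al makes up 26.982/267.696 = 0.1008 of the mass, i.e. 10.08%.

10.08 wt%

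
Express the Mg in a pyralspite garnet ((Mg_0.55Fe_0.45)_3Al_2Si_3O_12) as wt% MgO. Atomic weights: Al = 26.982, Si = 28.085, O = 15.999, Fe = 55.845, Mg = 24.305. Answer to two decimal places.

14.92 wt%

M((Mg_0.55Fe_0.45)_3Al_2Si_3O_12) = 445.701 g/mol; M(MgO) = 40.304 g/mol.
Moles MgO per formula unit = 1.65 Mg ÷ 1 = 1.6500.
MgO fraction = (1.6500 × 40.304) / 445.701 = 66.502/445.701 = 0.1492.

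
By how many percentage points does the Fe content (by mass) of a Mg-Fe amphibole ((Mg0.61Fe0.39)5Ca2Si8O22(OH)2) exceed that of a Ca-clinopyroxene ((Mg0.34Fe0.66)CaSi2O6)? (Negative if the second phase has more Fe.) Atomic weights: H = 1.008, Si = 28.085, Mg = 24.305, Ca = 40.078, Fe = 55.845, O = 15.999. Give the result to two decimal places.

First mineral: 108.898 g Fe in 873.856 g formula = 12.46 wt% Fe.
Second mineral: 36.858 g Fe in 237.363 g formula = 15.53 wt% Fe.
12.46% − 15.53% gives a difference of -3.07 percentage points.

-3.07 percentage points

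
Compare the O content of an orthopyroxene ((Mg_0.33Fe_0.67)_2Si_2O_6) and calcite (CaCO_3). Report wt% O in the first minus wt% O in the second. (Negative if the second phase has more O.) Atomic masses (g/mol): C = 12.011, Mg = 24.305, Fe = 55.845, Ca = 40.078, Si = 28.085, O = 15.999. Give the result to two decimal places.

O in (Mg_0.33Fe_0.67)_2Si_2O_6: molar mass 243.038 g/mol; 6×15.999 = 95.994 g → 39.50 wt%.
O in CaCO_3: molar mass 100.086 g/mol; 3×15.999 = 47.997 g → 47.96 wt%.
Difference = 39.50 − 47.96 = -8.46 percentage points.

-8.46 percentage points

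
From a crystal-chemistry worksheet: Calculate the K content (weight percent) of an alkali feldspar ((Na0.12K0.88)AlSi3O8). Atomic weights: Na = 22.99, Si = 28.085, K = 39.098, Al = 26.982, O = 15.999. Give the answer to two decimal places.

12.45 weight percent

M((Na0.12K0.88)AlSi3O8) = 276.394 g/mol.
K contributes 0.88 × 39.098 = 34.406 g per mole.
34.406/276.394 = 0.1245 → 12.45%.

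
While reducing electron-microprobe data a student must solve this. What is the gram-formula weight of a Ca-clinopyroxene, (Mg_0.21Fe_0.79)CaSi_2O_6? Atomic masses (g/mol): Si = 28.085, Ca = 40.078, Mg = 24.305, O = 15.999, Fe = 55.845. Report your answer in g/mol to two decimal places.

M = 0.21·24.305 + 0.79·55.845 + 1·40.078 + 2·28.085 + 6·15.999

241.46 g/mol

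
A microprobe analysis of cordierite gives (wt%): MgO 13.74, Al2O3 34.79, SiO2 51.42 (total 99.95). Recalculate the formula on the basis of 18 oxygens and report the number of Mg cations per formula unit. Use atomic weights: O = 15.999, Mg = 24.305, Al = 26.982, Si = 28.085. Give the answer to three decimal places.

MgO (M=40.304): mol = 0.34091; Mg = 0.34091, O = 0.34091.
Al2O3 (M=101.961): mol = 0.34121; Al = 0.68242, O = 1.02363.
SiO2 (M=60.083): mol = 0.85582; Si = 0.85582, O = 1.71164.
ΣO = 3.07618; factor = 18/ΣO = 5.85141.
Mg apfu = 0.34091 × 5.85141 = 1.995.

1.995 Mg apfu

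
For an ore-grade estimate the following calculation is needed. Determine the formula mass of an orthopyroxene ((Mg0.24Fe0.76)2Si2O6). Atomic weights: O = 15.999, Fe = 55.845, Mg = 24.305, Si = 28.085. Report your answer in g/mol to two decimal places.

248.71 g/mol

Mg: 0.48 × 24.305 = 11.6664
Fe: 1.52 × 55.845 = 84.8844
Si: 2 × 28.085 = 56.1700
O: 6 × 15.999 = 95.9940
Summing the contributions gives the formula mass.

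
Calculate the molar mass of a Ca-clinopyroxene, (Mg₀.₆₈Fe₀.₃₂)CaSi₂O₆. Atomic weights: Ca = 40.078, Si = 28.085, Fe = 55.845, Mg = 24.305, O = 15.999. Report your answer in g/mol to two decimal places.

226.64 g/mol

The formula mass is the sum 0.68(24.305) + 0.32(55.845) + 1(40.078) + 2(28.085) + 6(15.999).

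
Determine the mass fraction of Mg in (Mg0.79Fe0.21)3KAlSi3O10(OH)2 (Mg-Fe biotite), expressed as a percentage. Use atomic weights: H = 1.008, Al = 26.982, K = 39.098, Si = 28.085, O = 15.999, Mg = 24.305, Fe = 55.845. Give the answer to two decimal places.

13.18 weight percent

Molar mass of (Mg0.79Fe0.21)3KAlSi3O10(OH)2: 2.37×24.305 + 0.63×55.845 + 1×39.098 + 1×26.982 + 3×28.085 + 12×15.999 + 2×1.008 = 437.124 g/mol.
Mass of Mg per formula unit: 2.37 × 24.305 = 57.603 g.
Weight fraction Mg = 57.603 / 437.124 = 0.1318.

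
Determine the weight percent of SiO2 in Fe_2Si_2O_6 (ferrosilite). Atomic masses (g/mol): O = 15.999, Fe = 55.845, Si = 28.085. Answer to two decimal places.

M(Fe_2Si_2O_6) = 263.854 g/mol; M(SiO2) = 60.083 g/mol.
Moles SiO2 per formula unit = 2 Si ÷ 1 = 2.0000.
SiO2 fraction = (2.0000 × 60.083) / 263.854 = 120.166/263.854 = 0.4554.

45.54 wt%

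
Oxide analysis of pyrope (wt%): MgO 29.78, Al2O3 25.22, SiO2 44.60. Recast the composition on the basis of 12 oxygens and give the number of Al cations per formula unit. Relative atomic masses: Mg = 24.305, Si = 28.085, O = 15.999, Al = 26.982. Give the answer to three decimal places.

MgO: 29.78/40.304 = 0.73888 mol → 0.73888 mol Mg, 0.73888 mol O.
Al2O3: 25.22/101.961 = 0.24735 mol → 0.49470 mol Al, 0.74205 mol O.
SiO2: 44.60/60.083 = 0.74231 mol → 0.74231 mol Si, 1.48462 mol O.
Total oxygen = 2.96555 mol. Normalization factor = 12/2.96555 = 4.04647.
Al per 12 O = 0.49470 × 4.04647 = 2.002.

2.002 Al apfu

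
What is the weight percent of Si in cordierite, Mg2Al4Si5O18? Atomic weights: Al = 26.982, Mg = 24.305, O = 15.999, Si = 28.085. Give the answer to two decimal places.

24.01 wt%

Molar mass of Mg2Al4Si5O18: 2×24.305 + 4×26.982 + 5×28.085 + 18×15.999 = 584.945 g/mol.
Mass of Si per formula unit: 5 × 28.085 = 140.425 g.
Weight fraction Si = 140.425 / 584.945 = 0.2401.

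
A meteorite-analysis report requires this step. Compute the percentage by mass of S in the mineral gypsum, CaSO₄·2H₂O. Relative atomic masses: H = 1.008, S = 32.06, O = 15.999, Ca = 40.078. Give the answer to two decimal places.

18.62 mass %

Formula mass = 1·40.078 + 1·32.06 + 6·15.999 + 4·1.008 = 172.164 g/mol, of which 32.060 g is S.
So S makes up 32.060/172.164 = 0.1862 of the mass, i.e. 18.62%.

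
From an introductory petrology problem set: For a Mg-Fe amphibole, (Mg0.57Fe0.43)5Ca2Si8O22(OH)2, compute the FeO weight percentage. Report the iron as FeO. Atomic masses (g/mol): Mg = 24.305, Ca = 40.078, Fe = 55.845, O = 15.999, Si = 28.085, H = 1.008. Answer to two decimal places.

17.55 wt%

Formula mass = 880.164 g/mol.
2.15 Fe → 2.1500 mol FeO per formula unit; M(FeO) = 71.844, so FeO mass = 154.465 g.
154.465/880.164 × 100 = 17.55 wt%.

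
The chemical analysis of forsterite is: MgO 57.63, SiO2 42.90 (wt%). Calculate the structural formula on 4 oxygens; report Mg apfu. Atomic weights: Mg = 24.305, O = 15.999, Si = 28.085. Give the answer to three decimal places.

MgO: 57.63/40.304 = 1.42988 mol → 1.42988 mol Mg, 1.42988 mol O.
SiO2: 42.90/60.083 = 0.71401 mol → 0.71401 mol Si, 1.42802 mol O.
Total oxygen = 2.85790 mol. Normalization factor = 4/2.85790 = 1.39963.
Mg per 4 O = 1.42988 × 1.39963 = 2.001.

2.001 Mg apfu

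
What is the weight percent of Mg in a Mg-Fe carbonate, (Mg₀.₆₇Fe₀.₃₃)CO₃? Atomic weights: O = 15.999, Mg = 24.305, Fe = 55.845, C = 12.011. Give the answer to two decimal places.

M((Mg₀.₆₇Fe₀.₃₃)CO₃) = 94.721 g/mol.
Mg contributes 0.67 × 24.305 = 16.284 g per mole.
16.284/94.721 = 0.1719 → 17.19%.

17.19 wt%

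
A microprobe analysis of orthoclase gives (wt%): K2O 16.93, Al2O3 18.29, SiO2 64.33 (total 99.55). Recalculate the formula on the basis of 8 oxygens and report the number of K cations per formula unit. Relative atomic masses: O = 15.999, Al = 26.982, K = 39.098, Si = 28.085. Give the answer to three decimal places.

K2O: 16.93/94.195 = 0.17973 mol → 0.35946 mol K, 0.17973 mol O.
Al2O3: 18.29/101.961 = 0.17938 mol → 0.35876 mol Al, 0.53814 mol O.
SiO2: 64.33/60.083 = 1.07069 mol → 1.07069 mol Si, 2.14138 mol O.
Total oxygen = 2.85925 mol. Normalization factor = 8/2.85925 = 2.79794.
K per 8 O = 0.35946 × 2.79794 = 1.006.

1.006 K apfu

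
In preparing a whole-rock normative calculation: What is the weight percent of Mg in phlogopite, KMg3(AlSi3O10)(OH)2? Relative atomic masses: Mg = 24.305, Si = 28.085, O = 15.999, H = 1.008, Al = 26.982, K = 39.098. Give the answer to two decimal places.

17.47 weight percent

Formula mass = 1×39.098 + 3×24.305 + 1×26.982 + 3×28.085 + 12×15.999 + 2×1.008 = 417.254 g/mol, of which 72.915 g is Mg.
So Mg makes up 72.915/417.254 = 0.1747 of the mass, i.e. 17.47%.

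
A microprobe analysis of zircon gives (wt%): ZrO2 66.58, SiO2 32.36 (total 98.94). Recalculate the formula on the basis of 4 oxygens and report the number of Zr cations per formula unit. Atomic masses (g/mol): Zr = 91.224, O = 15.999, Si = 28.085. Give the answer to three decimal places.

ZrO2 (M=123.222): mol = 0.54033; Zr = 0.54033, O = 1.08066.
SiO2 (M=60.083): mol = 0.53859; Si = 0.53859, O = 1.07718.
ΣO = 2.15784; factor = 4/ΣO = 1.85371.
Zr apfu = 0.54033 × 1.85371 = 1.002.

1.002 Zr apfu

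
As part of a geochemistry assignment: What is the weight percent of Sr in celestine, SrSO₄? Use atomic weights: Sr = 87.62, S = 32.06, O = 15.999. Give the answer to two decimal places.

M(SrSO₄) = 183.676 g/mol.
Sr contributes 1 × 87.62 = 87.620 g per mole.
87.620/183.676 = 0.4770 → 47.70%.

47.70 weight percent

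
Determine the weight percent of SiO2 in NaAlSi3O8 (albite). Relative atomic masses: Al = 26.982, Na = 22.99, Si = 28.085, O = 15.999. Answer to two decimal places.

68.74 wt%

Molar mass of NaAlSi3O8 = 1×22.99 + 1×26.982 + 3×28.085 + 8×15.999 = 262.219 g/mol.
Each formula unit contains 3 Si, equivalent to 3/1 = 3.0000 mol SiO2.
M(SiO2) = 1×28.085 + 2×15.999 = 60.083 g/mol.
Mass of SiO2 per formula unit = 3.0000 × 60.083 = 180.249 g.
SiO2 wt% = 180.249 / 262.219 × 100 = 68.74%.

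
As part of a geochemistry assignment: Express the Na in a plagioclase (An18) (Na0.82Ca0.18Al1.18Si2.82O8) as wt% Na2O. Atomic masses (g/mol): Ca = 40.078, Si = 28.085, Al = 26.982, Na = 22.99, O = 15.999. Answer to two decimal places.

Formula mass = 265.096 g/mol.
0.82 Na → 0.4100 mol Na2O per formula unit; M(Na2O) = 61.979, so Na2O mass = 25.411 g.
25.411/265.096 × 100 = 9.59 wt%.

9.59 wt%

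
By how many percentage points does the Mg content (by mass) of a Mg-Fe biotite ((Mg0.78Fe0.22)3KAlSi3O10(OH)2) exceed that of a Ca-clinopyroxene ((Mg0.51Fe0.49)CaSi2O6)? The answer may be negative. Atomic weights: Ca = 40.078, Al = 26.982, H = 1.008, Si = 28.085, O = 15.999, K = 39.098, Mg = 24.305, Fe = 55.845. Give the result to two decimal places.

7.64 percentage points

Mg in (Mg0.78Fe0.22)3KAlSi3O10(OH)2: molar mass 438.070 g/mol; 2.34×24.305 = 56.874 g → 12.98 wt%.
Mg in (Mg0.51Fe0.49)CaSi2O6: molar mass 232.002 g/mol; 0.51×24.305 = 12.396 g → 5.34 wt%.
Difference = 12.98 − 5.34 = 7.64 percentage points.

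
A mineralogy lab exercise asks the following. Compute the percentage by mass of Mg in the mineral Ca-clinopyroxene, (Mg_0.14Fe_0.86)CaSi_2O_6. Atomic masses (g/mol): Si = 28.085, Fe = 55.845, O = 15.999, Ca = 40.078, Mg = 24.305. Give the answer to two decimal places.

1.40 weight percent

M((Mg_0.14Fe_0.86)CaSi_2O_6) = 243.671 g/mol.
Mg contributes 0.14 × 24.305 = 3.403 g per mole.
3.403/243.671 = 0.0140 → 1.40%.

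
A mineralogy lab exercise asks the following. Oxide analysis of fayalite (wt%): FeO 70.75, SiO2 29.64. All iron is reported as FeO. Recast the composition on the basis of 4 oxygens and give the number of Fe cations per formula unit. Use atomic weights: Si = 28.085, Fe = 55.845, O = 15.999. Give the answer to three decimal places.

1.998 Fe apfu

FeO: 70.75/71.844 = 0.98477 mol → 0.98477 mol Fe, 0.98477 mol O.
SiO2: 29.64/60.083 = 0.49332 mol → 0.49332 mol Si, 0.98664 mol O.
Total oxygen = 1.97141 mol. Normalization factor = 4/1.97141 = 2.02900.
Fe per 4 O = 0.98477 × 2.02900 = 1.998.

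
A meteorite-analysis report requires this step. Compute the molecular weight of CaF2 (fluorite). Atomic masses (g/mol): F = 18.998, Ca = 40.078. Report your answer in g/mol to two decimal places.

Ca: 1 × 40.078 = 40.0780
F: 2 × 18.998 = 37.9960
Summing the contributions gives the formula mass.

78.07 g/mol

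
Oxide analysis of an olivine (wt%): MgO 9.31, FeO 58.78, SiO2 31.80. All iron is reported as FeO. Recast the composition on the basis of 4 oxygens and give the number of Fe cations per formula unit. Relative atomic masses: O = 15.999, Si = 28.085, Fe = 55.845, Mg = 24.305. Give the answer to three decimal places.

1.553 Fe apfu

MgO (M=40.304): mol = 0.23099; Mg = 0.23099, O = 0.23099.
FeO (M=71.844): mol = 0.81816; Fe = 0.81816, O = 0.81816.
SiO2 (M=60.083): mol = 0.52927; Si = 0.52927, O = 1.05854.
ΣO = 2.10769; factor = 4/ΣO = 1.89781.
Fe apfu = 0.81816 × 1.89781 = 1.553.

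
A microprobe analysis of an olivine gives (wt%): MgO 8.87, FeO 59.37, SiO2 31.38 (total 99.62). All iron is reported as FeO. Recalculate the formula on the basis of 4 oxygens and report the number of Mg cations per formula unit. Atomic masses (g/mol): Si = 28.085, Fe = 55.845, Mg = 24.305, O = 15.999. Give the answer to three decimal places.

0.421 Mg apfu

MgO: 8.87/40.304 = 0.22008 mol → 0.22008 mol Mg, 0.22008 mol O.
FeO: 59.37/71.844 = 0.82637 mol → 0.82637 mol Fe, 0.82637 mol O.
SiO2: 31.38/60.083 = 0.52228 mol → 0.52228 mol Si, 1.04456 mol O.
Total oxygen = 2.09101 mol. Normalization factor = 4/2.09101 = 1.91295.
Mg per 4 O = 0.22008 × 1.91295 = 0.421.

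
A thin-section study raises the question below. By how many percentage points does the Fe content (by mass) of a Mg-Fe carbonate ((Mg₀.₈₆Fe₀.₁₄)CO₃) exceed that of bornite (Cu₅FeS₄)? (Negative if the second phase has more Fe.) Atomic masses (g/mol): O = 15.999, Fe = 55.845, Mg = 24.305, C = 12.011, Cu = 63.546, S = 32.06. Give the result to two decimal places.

-2.32 percentage points

Fe in (Mg₀.₈₆Fe₀.₁₄)CO₃: molar mass 88.729 g/mol; 0.14×55.845 = 7.818 g → 8.81 wt%.
Fe in Cu₅FeS₄: molar mass 501.815 g/mol; 1×55.845 = 55.845 g → 11.13 wt%.
Difference = 8.81 − 11.13 = -2.32 percentage points.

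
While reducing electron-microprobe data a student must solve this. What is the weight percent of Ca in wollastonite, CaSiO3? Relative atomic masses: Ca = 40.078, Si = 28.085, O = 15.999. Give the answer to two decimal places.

34.50 mass %

Formula mass = 1×40.078 + 1×28.085 + 3×15.999 = 116.160 g/mol, of which 40.078 g is Ca.
So Ca makes up 40.078/116.160 = 0.3450 of the mass, i.e. 34.50%.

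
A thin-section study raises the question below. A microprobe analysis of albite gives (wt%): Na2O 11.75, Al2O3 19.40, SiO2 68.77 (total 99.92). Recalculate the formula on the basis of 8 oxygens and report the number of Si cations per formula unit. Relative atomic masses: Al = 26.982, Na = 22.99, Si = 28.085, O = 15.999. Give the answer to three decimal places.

3.003 Si apfu

11.75 wt% Na2O ÷ 61.979 g/mol = 0.18958 mol, giving 0.37916 Na and 0.18958 O.
19.40 wt% Al2O3 ÷ 101.961 g/mol = 0.19027 mol, giving 0.38054 Al and 0.57081 O.
68.77 wt% SiO2 ÷ 60.083 g/mol = 1.14458 mol, giving 1.14458 Si and 2.28916 O.
Oxygen sums to 3.04955; scaling by 8/3.04955 = 2.62334 puts the formula on 8 O.
Si: 1.14458 × 2.62334 = 3.003 atoms per formula unit.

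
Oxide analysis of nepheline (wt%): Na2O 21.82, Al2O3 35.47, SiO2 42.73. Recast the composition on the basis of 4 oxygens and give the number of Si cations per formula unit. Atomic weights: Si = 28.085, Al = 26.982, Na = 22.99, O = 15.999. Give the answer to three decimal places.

1.009 Si apfu

Na2O: 21.82/61.979 = 0.35205 mol → 0.70410 mol Na, 0.35205 mol O.
Al2O3: 35.47/101.961 = 0.34788 mol → 0.69576 mol Al, 1.04364 mol O.
SiO2: 42.73/60.083 = 0.71118 mol → 0.71118 mol Si, 1.42236 mol O.
Total oxygen = 2.81805 mol. Normalization factor = 4/2.81805 = 1.41942.
Si per 4 O = 0.71118 × 1.41942 = 1.009.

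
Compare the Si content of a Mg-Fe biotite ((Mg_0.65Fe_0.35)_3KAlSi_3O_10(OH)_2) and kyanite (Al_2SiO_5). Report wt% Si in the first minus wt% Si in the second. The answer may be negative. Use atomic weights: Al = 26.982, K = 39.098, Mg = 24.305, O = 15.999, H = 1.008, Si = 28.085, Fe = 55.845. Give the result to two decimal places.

M((Mg_0.65Fe_0.35)_3KAlSi_3O_10(OH)_2) = 450.371 g/mol, so wt% Si = 84.255/450.371 × 100 = 18.71%.
M(Al_2SiO_5) = 162.044 g/mol, so wt% Si = 28.085/162.044 × 100 = 17.33%.
18.71 − 17.33 = 1.38 pp.

1.38 percentage points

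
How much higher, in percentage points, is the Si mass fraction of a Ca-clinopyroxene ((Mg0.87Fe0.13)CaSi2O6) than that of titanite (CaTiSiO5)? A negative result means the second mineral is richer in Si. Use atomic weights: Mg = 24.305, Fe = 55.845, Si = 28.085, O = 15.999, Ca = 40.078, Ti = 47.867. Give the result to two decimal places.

11.13 percentage points

First mineral: 56.170 g Si in 220.647 g formula = 25.46 wt% Si.
Second mineral: 28.085 g Si in 196.025 g formula = 14.33 wt% Si.
25.46% − 14.33% gives a difference of 11.13 percentage points.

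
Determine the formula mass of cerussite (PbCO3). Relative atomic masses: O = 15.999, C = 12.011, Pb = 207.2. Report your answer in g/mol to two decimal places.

The formula mass is the sum 1*207.2 + 1*12.011 + 3*15.999.

267.21 g/mol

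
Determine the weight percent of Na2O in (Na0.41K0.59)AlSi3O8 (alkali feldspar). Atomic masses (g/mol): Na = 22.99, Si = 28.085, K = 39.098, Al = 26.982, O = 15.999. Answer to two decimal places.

Molar mass of (Na0.41K0.59)AlSi3O8 = 0.41×22.99 + 0.59×39.098 + 1×26.982 + 3×28.085 + 8×15.999 = 271.723 g/mol.
Each formula unit contains 0.41 Na, equivalent to 0.41/2 = 0.2050 mol Na2O.
M(Na2O) = 2×22.99 + 1×15.999 = 61.979 g/mol.
Mass of Na2O per formula unit = 0.2050 × 61.979 = 12.706 g.
Na2O wt% = 12.706 / 271.723 × 100 = 4.68%.

4.68 wt%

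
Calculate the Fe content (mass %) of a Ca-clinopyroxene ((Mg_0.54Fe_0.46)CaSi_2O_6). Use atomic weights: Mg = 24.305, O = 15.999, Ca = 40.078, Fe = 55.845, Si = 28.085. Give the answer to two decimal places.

Formula mass = 0.54*24.305 + 0.46*55.845 + 1*40.078 + 2*28.085 + 6*15.999 = 231.055 g/mol, of which 25.689 g is Fe.
So Fe makes up 25.689/231.055 = 0.1112 of the mass, i.e. 11.12%.

11.12 mass %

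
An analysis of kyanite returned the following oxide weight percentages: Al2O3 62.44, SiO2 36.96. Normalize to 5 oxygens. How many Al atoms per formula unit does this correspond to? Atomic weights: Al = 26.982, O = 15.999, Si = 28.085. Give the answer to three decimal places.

1.996 Al apfu

Al2O3: 62.44/101.961 = 0.61239 mol → 1.22478 mol Al, 1.83717 mol O.
SiO2: 36.96/60.083 = 0.61515 mol → 0.61515 mol Si, 1.23030 mol O.
Total oxygen = 3.06747 mol. Normalization factor = 5/3.06747 = 1.63001.
Al per 5 O = 1.22478 × 1.63001 = 1.996.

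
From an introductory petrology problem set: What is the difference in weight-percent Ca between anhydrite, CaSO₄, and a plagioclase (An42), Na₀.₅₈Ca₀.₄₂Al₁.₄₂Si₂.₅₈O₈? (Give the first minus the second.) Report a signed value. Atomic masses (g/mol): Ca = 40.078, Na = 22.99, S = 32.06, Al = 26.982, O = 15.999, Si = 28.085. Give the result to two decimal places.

23.18 percentage points

Ca in CaSO₄: molar mass 136.134 g/mol; 1×40.078 = 40.078 g → 29.44 wt%.
Ca in Na₀.₅₈Ca₀.₄₂Al₁.₄₂Si₂.₅₈O₈: molar mass 268.933 g/mol; 0.42×40.078 = 16.833 g → 6.26 wt%.
Difference = 29.44 − 6.26 = 23.18 percentage points.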